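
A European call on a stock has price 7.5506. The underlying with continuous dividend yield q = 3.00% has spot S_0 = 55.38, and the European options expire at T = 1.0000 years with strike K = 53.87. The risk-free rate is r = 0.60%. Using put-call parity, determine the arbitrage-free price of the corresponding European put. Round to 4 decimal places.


Answer: Put price = 7.3551

Derivation:
Put-call parity: C - P = S_0 * exp(-qT) - K * exp(-rT).
S_0 * exp(-qT) = 55.3800 * 0.97044553 = 53.74327365
K * exp(-rT) = 53.8700 * 0.99401796 = 53.54774772
P = C - S*exp(-qT) + K*exp(-rT)
P = 7.5506 - 53.74327365 + 53.54774772 = 7.3551


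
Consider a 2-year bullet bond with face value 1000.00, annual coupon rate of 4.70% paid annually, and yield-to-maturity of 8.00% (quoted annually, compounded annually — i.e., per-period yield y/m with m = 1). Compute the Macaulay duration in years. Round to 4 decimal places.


Answer: Macaulay duration = 1.9538 years

Derivation:
Coupon per period c = face * coupon_rate / m = 47.000000
Periods per year m = 1; per-period yield y/m = 0.080000
Number of cashflows N = 2
Cashflows (t years, CF_t, discount factor 1/(1+y/m)^(m*t), PV):
  t = 1.0000: CF_t = 47.000000, DF = 0.925926, PV = 43.518519
  t = 2.0000: CF_t = 1047.000000, DF = 0.857339, PV = 897.633745
Price P = sum_t PV_t = 941.152263
Macaulay numerator sum_t t * PV_t:
  t * PV_t at t = 1.0000: 43.518519
  t * PV_t at t = 2.0000: 1795.267490
Macaulay duration D = (sum_t t * PV_t) / P = 1838.786008 / 941.152263 = 1.953760


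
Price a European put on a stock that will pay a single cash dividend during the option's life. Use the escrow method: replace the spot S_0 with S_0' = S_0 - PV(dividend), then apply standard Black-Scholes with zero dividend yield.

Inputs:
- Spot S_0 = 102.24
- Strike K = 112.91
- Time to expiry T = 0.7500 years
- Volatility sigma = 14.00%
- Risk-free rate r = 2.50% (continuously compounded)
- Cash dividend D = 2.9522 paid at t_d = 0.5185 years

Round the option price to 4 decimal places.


Answer: Price = 12.7568

Derivation:
PV(D) = D * exp(-r * t_d) = 2.9522 * 0.98712115 = 2.91417906
S_0' = S_0 - PV(D) = 102.2400 - 2.91417906 = 99.32582094
d1 = (ln(S_0'/K) + (r + sigma^2/2)*T) / (sigma*sqrt(T)) = -0.84198680
d2 = d1 - sigma*sqrt(T) = -0.96323036
exp(-rT) = 0.98142469
N(-d1) = 0.80010233; N(-d2) = 0.83228403
P = K * exp(-rT) * N(-d2) - S_0' * N(-d1) = 112.9100 * 0.98142469 * 0.83228403 - 99.32582094 * 0.80010233 = 12.7568


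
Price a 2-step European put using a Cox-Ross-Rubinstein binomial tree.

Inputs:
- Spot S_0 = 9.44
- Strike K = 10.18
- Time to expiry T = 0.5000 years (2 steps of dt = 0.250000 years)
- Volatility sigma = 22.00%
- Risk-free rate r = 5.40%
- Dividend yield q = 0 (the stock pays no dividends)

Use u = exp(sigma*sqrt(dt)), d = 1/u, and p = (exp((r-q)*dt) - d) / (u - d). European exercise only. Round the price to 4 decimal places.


dt = T/N = 0.250000
u = exp(sigma*sqrt(dt)) = 1.116278; d = 1/u = 0.895834
p = (exp((r-q)*dt) - d) / (u - d) = 0.534183
Discount per step: exp(-r*dt) = 0.986591
Stock lattice S(k, i) with i counting down-moves:
  k=0: S(0,0) = 9.4400
  k=1: S(1,0) = 10.5377; S(1,1) = 8.4567
  k=2: S(2,0) = 11.7630; S(2,1) = 9.4400; S(2,2) = 7.5758
Terminal payoffs V(N, i) = max(K - S_T, 0):
  V(2,0) = 0.000000; V(2,1) = 0.740000; V(2,2) = 2.604223
Backward induction: V(k, i) = exp(-r*dt) * [p * V(k+1, i) + (1-p) * V(k+1, i+1)].
  V(1,0) = exp(-r*dt) * [p*0.000000 + (1-p)*0.740000] = 0.340082
  V(1,1) = exp(-r*dt) * [p*0.740000 + (1-p)*2.604223] = 1.586819
  V(0,0) = exp(-r*dt) * [p*0.340082 + (1-p)*1.586819] = 0.908486

Answer: Price = V(0,0) = 0.9085


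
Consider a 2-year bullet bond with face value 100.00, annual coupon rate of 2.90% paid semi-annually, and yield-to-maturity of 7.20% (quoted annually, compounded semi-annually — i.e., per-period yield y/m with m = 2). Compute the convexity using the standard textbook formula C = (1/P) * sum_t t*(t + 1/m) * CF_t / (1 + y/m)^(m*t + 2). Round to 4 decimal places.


Answer: Convexity = 4.5206

Derivation:
Coupon per period c = face * coupon_rate / m = 1.450000
Periods per year m = 2; per-period yield y/m = 0.036000
Number of cashflows N = 4
Cashflows (t years, CF_t, discount factor 1/(1+y/m)^(m*t), PV):
  t = 0.5000: CF_t = 1.450000, DF = 0.965251, PV = 1.399614
  t = 1.0000: CF_t = 1.450000, DF = 0.931709, PV = 1.350979
  t = 1.5000: CF_t = 1.450000, DF = 0.899333, PV = 1.304033
  t = 2.0000: CF_t = 101.450000, DF = 0.868082, PV = 88.066965
Price P = sum_t PV_t = 92.121591
Convexity numerator sum_t t*(t + 1/m) * CF_t / (1+y/m)^(m*t + 2):
  t = 0.5000: term = 0.652017
  t = 1.0000: term = 1.888079
  t = 1.5000: term = 3.644941
  t = 2.0000: term = 410.264107
Convexity = (1/P) * sum = 416.449144 / 92.121591 = 4.520646


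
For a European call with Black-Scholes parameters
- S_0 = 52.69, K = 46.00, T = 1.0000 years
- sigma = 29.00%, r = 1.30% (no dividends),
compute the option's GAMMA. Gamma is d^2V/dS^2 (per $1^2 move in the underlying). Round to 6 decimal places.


Answer: Gamma = 0.021026

Derivation:
d1 = 0.6580492680; d2 = 0.3680492680
phi(d1) = 0.3212765653; exp(-qT) = 1.0000000000; exp(-rT) = 0.9870841350
Gamma = exp(-qT) * phi(d1) / (S * sigma * sqrt(T)) = 1.0000000000 * 0.3212765653 / (52.6900 * 0.2900 * 1.0000000000) = 0.021026


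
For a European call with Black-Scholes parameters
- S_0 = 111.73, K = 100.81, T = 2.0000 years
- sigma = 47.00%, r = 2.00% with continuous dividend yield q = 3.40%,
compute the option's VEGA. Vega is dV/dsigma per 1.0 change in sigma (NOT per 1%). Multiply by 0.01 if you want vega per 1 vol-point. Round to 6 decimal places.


d1 = 0.4449472272; d2 = -0.2197331472
phi(d1) = 0.3613430298; exp(-qT) = 0.9342604736; exp(-rT) = 0.9607894392
Vega = S * exp(-qT) * phi(d1) * sqrt(T) = 111.7300 * 0.9342604736 * 0.3613430298 * 1.4142135624 = 53.342388

Answer: Vega = 53.342388


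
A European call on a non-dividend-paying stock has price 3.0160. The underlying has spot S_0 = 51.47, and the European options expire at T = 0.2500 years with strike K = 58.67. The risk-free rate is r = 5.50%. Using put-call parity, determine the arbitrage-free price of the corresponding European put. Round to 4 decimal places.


Put-call parity: C - P = S_0 * exp(-qT) - K * exp(-rT).
S_0 * exp(-qT) = 51.4700 * 1.00000000 = 51.47000000
K * exp(-rT) = 58.6700 * 0.98634410 = 57.86880832
P = C - S*exp(-qT) + K*exp(-rT)
P = 3.0160 - 51.47000000 + 57.86880832 = 9.4148

Answer: Put price = 9.4148


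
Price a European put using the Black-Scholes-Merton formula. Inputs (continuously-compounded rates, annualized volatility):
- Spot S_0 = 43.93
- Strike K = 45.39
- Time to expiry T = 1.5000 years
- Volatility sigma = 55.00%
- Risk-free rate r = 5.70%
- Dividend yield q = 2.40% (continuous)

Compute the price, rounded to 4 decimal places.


Answer: Price = 10.7333

Derivation:
d1 = (ln(S/K) + (r - q + 0.5*sigma^2) * T) / (sigma * sqrt(T)) = 0.36175347
d2 = d1 - sigma * sqrt(T) = -0.31185621
exp(-rT) = 0.91805314; exp(-qT) = 0.96464029
P = K * exp(-rT) * N(-d2) - S_0 * exp(-qT) * N(-d1)
N(-d1) = 0.35876813; N(-d2) = 0.62242510
P = 45.3900 * 0.91805314 * 0.62242510 - 43.9300 * 0.96464029 * 0.35876813 = 10.7333


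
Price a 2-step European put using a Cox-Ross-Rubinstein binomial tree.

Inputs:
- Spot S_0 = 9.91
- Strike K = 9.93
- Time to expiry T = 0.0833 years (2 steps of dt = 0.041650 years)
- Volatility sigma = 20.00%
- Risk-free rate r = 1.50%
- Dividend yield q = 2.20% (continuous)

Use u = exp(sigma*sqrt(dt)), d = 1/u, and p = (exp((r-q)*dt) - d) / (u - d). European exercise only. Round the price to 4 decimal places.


Answer: Price = V(0,0) = 0.2201

Derivation:
dt = T/N = 0.041650
u = exp(sigma*sqrt(dt)) = 1.041661; d = 1/u = 0.960005
p = (exp((r-q)*dt) - d) / (u - d) = 0.486227
Discount per step: exp(-r*dt) = 0.999375
Stock lattice S(k, i) with i counting down-moves:
  k=0: S(0,0) = 9.9100
  k=1: S(1,0) = 10.3229; S(1,1) = 9.5137
  k=2: S(2,0) = 10.7529; S(2,1) = 9.9100; S(2,2) = 9.1332
Terminal payoffs V(N, i) = max(K - S_T, 0):
  V(2,0) = 0.000000; V(2,1) = 0.020000; V(2,2) = 0.796847
Backward induction: V(k, i) = exp(-r*dt) * [p * V(k+1, i) + (1-p) * V(k+1, i+1)].
  V(1,0) = exp(-r*dt) * [p*0.000000 + (1-p)*0.020000] = 0.010269
  V(1,1) = exp(-r*dt) * [p*0.020000 + (1-p)*0.796847] = 0.418861
  V(0,0) = exp(-r*dt) * [p*0.010269 + (1-p)*0.418861] = 0.220055


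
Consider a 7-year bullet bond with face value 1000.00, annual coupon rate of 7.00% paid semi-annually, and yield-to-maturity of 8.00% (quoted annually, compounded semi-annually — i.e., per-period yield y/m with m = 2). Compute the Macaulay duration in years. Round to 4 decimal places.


Answer: Macaulay duration = 5.6077 years

Derivation:
Coupon per period c = face * coupon_rate / m = 35.000000
Periods per year m = 2; per-period yield y/m = 0.040000
Number of cashflows N = 14
Cashflows (t years, CF_t, discount factor 1/(1+y/m)^(m*t), PV):
  t = 0.5000: CF_t = 35.000000, DF = 0.961538, PV = 33.653846
  t = 1.0000: CF_t = 35.000000, DF = 0.924556, PV = 32.359467
  t = 1.5000: CF_t = 35.000000, DF = 0.888996, PV = 31.114873
  t = 2.0000: CF_t = 35.000000, DF = 0.854804, PV = 29.918147
  t = 2.5000: CF_t = 35.000000, DF = 0.821927, PV = 28.767449
  t = 3.0000: CF_t = 35.000000, DF = 0.790315, PV = 27.661008
  t = 3.5000: CF_t = 35.000000, DF = 0.759918, PV = 26.597123
  t = 4.0000: CF_t = 35.000000, DF = 0.730690, PV = 25.574157
  t = 4.5000: CF_t = 35.000000, DF = 0.702587, PV = 24.590536
  t = 5.0000: CF_t = 35.000000, DF = 0.675564, PV = 23.644746
  t = 5.5000: CF_t = 35.000000, DF = 0.649581, PV = 22.735333
  t = 6.0000: CF_t = 35.000000, DF = 0.624597, PV = 21.860897
  t = 6.5000: CF_t = 35.000000, DF = 0.600574, PV = 21.020093
  t = 7.0000: CF_t = 1035.000000, DF = 0.577475, PV = 597.686711
Price P = sum_t PV_t = 947.184385
Macaulay numerator sum_t t * PV_t:
  t * PV_t at t = 0.5000: 16.826923
  t * PV_t at t = 1.0000: 32.359467
  t * PV_t at t = 1.5000: 46.672309
  t * PV_t at t = 2.0000: 59.836293
  t * PV_t at t = 2.5000: 71.918622
  t * PV_t at t = 3.0000: 82.983025
  t * PV_t at t = 3.5000: 93.089932
  t * PV_t at t = 4.0000: 102.296629
  t * PV_t at t = 4.5000: 110.657411
  t * PV_t at t = 5.0000: 118.223730
  t * PV_t at t = 5.5000: 125.044329
  t * PV_t at t = 6.0000: 131.165380
  t * PV_t at t = 6.5000: 136.630605
  t * PV_t at t = 7.0000: 4183.806975
Macaulay duration D = (sum_t t * PV_t) / P = 5311.511630 / 947.184385 = 5.607685


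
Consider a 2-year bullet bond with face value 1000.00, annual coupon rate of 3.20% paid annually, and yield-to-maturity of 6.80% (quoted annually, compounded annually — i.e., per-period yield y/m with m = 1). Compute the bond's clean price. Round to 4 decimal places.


Answer: Price = 934.7305

Derivation:
Coupon per period c = face * coupon_rate / m = 32.000000
Periods per year m = 1; per-period yield y/m = 0.068000
Number of cashflows N = 2
Cashflows (t years, CF_t, discount factor 1/(1+y/m)^(m*t), PV):
  t = 1.0000: CF_t = 32.000000, DF = 0.936330, PV = 29.962547
  t = 2.0000: CF_t = 1032.000000, DF = 0.876713, PV = 904.767917
Price P = sum_t PV_t = 934.730463


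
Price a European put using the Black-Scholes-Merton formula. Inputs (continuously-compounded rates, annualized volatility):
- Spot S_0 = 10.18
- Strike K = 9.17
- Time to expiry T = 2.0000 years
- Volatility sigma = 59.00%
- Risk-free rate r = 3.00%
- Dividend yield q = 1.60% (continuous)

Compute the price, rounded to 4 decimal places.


Answer: Price = 2.4150

Derivation:
d1 = (ln(S/K) + (r - q + 0.5*sigma^2) * T) / (sigma * sqrt(T)) = 0.57597769
d2 = d1 - sigma * sqrt(T) = -0.25840831
exp(-rT) = 0.94176453; exp(-qT) = 0.96850658
P = K * exp(-rT) * N(-d2) - S_0 * exp(-qT) * N(-d1)
N(-d1) = 0.28231513; N(-d2) = 0.60195410
P = 9.1700 * 0.94176453 * 0.60195410 - 10.1800 * 0.96850658 * 0.28231513 = 2.4150


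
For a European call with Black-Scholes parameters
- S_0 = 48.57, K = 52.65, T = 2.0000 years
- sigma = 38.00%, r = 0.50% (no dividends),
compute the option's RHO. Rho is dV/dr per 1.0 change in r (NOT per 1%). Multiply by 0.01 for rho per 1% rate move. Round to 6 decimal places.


Answer: Rho = 35.915934

Derivation:
d1 = 0.1372155926; d2 = -0.4001855611
phi(d1) = 0.3952042368; exp(-qT) = 1.0000000000; exp(-rT) = 0.9900498337
N(d2) = 0.3445099243
Rho = K*T*exp(-rT)*N(d2) = 52.6500 * 2.0000 * 0.9900498337 * 0.3445099243 = 35.915934


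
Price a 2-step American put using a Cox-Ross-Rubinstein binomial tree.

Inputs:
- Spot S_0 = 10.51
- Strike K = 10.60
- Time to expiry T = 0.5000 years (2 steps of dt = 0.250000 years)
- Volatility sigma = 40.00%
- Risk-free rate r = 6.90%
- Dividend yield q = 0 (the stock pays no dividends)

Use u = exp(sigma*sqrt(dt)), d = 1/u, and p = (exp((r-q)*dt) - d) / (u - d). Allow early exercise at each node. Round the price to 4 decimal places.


dt = T/N = 0.250000
u = exp(sigma*sqrt(dt)) = 1.221403; d = 1/u = 0.818731
p = (exp((r-q)*dt) - d) / (u - d) = 0.493376
Discount per step: exp(-r*dt) = 0.982898
Stock lattice S(k, i) with i counting down-moves:
  k=0: S(0,0) = 10.5100
  k=1: S(1,0) = 12.8369; S(1,1) = 8.6049
  k=2: S(2,0) = 15.6791; S(2,1) = 10.5100; S(2,2) = 7.0451
Terminal payoffs V(N, i) = max(K - S_T, 0):
  V(2,0) = 0.000000; V(2,1) = 0.090000; V(2,2) = 3.554936
Backward induction: V(k, i) = exp(-r*dt) * [p * V(k+1, i) + (1-p) * V(k+1, i+1)]; then take max(V_cont, immediate exercise) for American.
  V(1,0) = exp(-r*dt) * [p*0.000000 + (1-p)*0.090000] = 0.044816; exercise = 0.000000; V(1,0) = max -> 0.044816
  V(1,1) = exp(-r*dt) * [p*0.090000 + (1-p)*3.554936] = 1.813858; exercise = 1.995140; V(1,1) = max -> 1.995140
  V(0,0) = exp(-r*dt) * [p*0.044816 + (1-p)*1.995140] = 1.015231; exercise = 0.090000; V(0,0) = max -> 1.015231

Answer: Price = V(0,0) = 1.0152


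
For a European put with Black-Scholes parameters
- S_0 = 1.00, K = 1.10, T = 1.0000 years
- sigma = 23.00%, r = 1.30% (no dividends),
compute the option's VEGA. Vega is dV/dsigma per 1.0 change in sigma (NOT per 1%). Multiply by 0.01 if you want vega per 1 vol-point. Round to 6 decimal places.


Answer: Vega = 0.387348

Derivation:
d1 = -0.2428703470; d2 = -0.4728703470
phi(d1) = 0.3873480888; exp(-qT) = 1.0000000000; exp(-rT) = 0.9870841350
Vega = S * exp(-qT) * phi(d1) * sqrt(T) = 1.0000 * 1.0000000000 * 0.3873480888 * 1.0000000000 = 0.387348


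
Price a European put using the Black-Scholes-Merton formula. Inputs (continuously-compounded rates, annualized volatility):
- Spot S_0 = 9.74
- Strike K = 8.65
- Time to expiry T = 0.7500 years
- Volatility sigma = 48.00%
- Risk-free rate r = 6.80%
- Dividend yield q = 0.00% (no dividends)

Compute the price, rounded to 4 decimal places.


d1 = (ln(S/K) + (r - q + 0.5*sigma^2) * T) / (sigma * sqrt(T)) = 0.61603706
d2 = d1 - sigma * sqrt(T) = 0.20034487
exp(-rT) = 0.95027867; exp(-qT) = 1.00000000
P = K * exp(-rT) * N(-d2) - S_0 * exp(-qT) * N(-d1)
N(-d1) = 0.26893503; N(-d2) = 0.42060544
P = 8.6500 * 0.95027867 * 0.42060544 - 9.7400 * 1.00000000 * 0.26893503 = 0.8379

Answer: Price = 0.8379


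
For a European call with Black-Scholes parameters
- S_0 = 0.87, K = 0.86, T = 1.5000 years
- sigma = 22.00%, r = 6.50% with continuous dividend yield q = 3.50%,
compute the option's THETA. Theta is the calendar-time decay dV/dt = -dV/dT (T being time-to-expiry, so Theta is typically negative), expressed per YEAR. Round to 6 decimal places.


d1 = 0.3446388363; d2 = 0.0751949646
phi(d1) = 0.3759397090; exp(-qT) = 0.9488543211; exp(-rT) = 0.9071023416
Theta = -S*exp(-qT)*phi(d1)*sigma/(2*sqrt(T)) - r*K*exp(-rT)*N(d2) + q*S*exp(-qT)*N(d1)
N(d1) = 0.6348170473; N(d2) = 0.5299702047; sqrt(T) = 1.2247448714
Term 1 = -0.8700 * 0.9488543211 * 0.3759397090 * 0.2200 / (2 * 1.2247448714) = -0.0278730214
Term 2 = -0.0650 * 0.8600 * 0.9071023416 * 0.5299702047 = -0.0268732102
Term 3 = 0.0350 * 0.8700 * 0.9488543211 * 0.6348170473 = 0.0183415240
Theta = -0.0278730214 + (-0.0268732102) + (0.0183415240) = -0.036405

Answer: Theta = -0.036405


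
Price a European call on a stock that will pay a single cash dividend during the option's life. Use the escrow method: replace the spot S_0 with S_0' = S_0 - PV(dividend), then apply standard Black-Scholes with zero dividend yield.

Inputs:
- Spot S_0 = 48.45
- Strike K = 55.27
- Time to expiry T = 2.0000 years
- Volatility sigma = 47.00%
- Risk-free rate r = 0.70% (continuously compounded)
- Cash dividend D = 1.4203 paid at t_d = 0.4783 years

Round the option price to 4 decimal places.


PV(D) = D * exp(-r * t_d) = 1.4203 * 0.99665750 = 1.41555265
S_0' = S_0 - PV(D) = 48.4500 - 1.41555265 = 47.03444735
d1 = (ln(S_0'/K) + (r + sigma^2/2)*T) / (sigma*sqrt(T)) = 0.11065467
d2 = d1 - sigma*sqrt(T) = -0.55402570
exp(-rT) = 0.98609754
N(d1) = 0.54405490; N(d2) = 0.28978063
C = S_0' * N(d1) - K * exp(-rT) * N(d2) = 47.03444735 * 0.54405490 - 55.2700 * 0.98609754 * 0.28978063 = 9.7958

Answer: Price = 9.7958


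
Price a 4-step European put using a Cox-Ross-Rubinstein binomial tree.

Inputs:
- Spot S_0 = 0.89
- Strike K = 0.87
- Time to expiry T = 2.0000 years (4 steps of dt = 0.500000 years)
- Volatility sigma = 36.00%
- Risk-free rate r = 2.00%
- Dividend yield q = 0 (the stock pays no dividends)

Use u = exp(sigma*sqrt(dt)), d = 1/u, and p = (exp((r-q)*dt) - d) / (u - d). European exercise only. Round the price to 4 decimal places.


Answer: Price = V(0,0) = 0.1405

Derivation:
dt = T/N = 0.500000
u = exp(sigma*sqrt(dt)) = 1.289892; d = 1/u = 0.775259
p = (exp((r-q)*dt) - d) / (u - d) = 0.456231
Discount per step: exp(-r*dt) = 0.990050
Stock lattice S(k, i) with i counting down-moves:
  k=0: S(0,0) = 0.8900
  k=1: S(1,0) = 1.1480; S(1,1) = 0.6900
  k=2: S(2,0) = 1.4808; S(2,1) = 0.8900; S(2,2) = 0.5349
  k=3: S(3,0) = 1.9101; S(3,1) = 1.1480; S(3,2) = 0.6900; S(3,3) = 0.4147
  k=4: S(4,0) = 2.4638; S(4,1) = 1.4808; S(4,2) = 0.8900; S(4,3) = 0.5349; S(4,4) = 0.3215
Terminal payoffs V(N, i) = max(K - S_T, 0):
  V(4,0) = 0.000000; V(4,1) = 0.000000; V(4,2) = 0.000000; V(4,3) = 0.335087; V(4,4) = 0.548503
Backward induction: V(k, i) = exp(-r*dt) * [p * V(k+1, i) + (1-p) * V(k+1, i+1)].
  V(3,0) = exp(-r*dt) * [p*0.000000 + (1-p)*0.000000] = 0.000000
  V(3,1) = exp(-r*dt) * [p*0.000000 + (1-p)*0.000000] = 0.000000
  V(3,2) = exp(-r*dt) * [p*0.000000 + (1-p)*0.335087] = 0.180397
  V(3,3) = exp(-r*dt) * [p*0.335087 + (1-p)*0.548503] = 0.446647
  V(2,0) = exp(-r*dt) * [p*0.000000 + (1-p)*0.000000] = 0.000000
  V(2,1) = exp(-r*dt) * [p*0.000000 + (1-p)*0.180397] = 0.097118
  V(2,2) = exp(-r*dt) * [p*0.180397 + (1-p)*0.446647] = 0.321940
  V(1,0) = exp(-r*dt) * [p*0.000000 + (1-p)*0.097118] = 0.052284
  V(1,1) = exp(-r*dt) * [p*0.097118 + (1-p)*0.321940] = 0.217187
  V(0,0) = exp(-r*dt) * [p*0.052284 + (1-p)*0.217187] = 0.140541


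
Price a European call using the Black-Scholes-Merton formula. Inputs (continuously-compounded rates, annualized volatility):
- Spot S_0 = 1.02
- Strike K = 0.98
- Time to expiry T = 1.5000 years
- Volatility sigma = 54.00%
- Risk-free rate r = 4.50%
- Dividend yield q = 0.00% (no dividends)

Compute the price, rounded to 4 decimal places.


Answer: Price = 0.3060

Derivation:
d1 = (ln(S/K) + (r - q + 0.5*sigma^2) * T) / (sigma * sqrt(T)) = 0.49323248
d2 = d1 - sigma * sqrt(T) = -0.16812975
exp(-rT) = 0.93472772; exp(-qT) = 1.00000000
C = S_0 * exp(-qT) * N(d1) - K * exp(-rT) * N(d2)
N(d1) = 0.68907584; N(d2) = 0.43324060
C = 1.0200 * 1.00000000 * 0.68907584 - 0.9800 * 0.93472772 * 0.43324060 = 0.3060


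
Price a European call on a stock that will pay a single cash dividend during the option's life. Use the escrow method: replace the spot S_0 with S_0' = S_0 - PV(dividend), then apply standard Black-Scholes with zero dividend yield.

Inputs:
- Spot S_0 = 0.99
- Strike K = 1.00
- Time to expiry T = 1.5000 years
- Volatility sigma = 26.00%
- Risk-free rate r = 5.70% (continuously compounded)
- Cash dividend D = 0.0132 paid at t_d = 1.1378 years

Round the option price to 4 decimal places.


Answer: Price = 0.1520

Derivation:
PV(D) = D * exp(-r * t_d) = 0.0132 * 0.93720372 = 0.01237109
S_0' = S_0 - PV(D) = 0.9900 - 0.01237109 = 0.97762891
d1 = (ln(S_0'/K) + (r + sigma^2/2)*T) / (sigma*sqrt(T)) = 0.35666732
d2 = d1 - sigma*sqrt(T) = 0.03823365
exp(-rT) = 0.91805314
N(d1) = 0.63932956; N(d2) = 0.51524931
C = S_0' * N(d1) - K * exp(-rT) * N(d2) = 0.97762891 * 0.63932956 - 1.0000 * 0.91805314 * 0.51524931 = 0.1520


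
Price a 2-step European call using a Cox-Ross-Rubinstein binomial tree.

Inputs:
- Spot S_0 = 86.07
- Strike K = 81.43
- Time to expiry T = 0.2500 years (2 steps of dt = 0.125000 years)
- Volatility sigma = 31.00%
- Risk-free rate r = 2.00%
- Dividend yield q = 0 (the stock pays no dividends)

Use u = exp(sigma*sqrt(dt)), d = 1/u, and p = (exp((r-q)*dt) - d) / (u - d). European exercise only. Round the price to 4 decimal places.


Answer: Price = V(0,0) = 8.3050

Derivation:
dt = T/N = 0.125000
u = exp(sigma*sqrt(dt)) = 1.115833; d = 1/u = 0.896191
p = (exp((r-q)*dt) - d) / (u - d) = 0.484023
Discount per step: exp(-r*dt) = 0.997503
Stock lattice S(k, i) with i counting down-moves:
  k=0: S(0,0) = 86.0700
  k=1: S(1,0) = 96.0398; S(1,1) = 77.1352
  k=2: S(2,0) = 107.1644; S(2,1) = 86.0700; S(2,2) = 69.1279
Terminal payoffs V(N, i) = max(S_T - K, 0):
  V(2,0) = 25.734391; V(2,1) = 4.640000; V(2,2) = 0.000000
Backward induction: V(k, i) = exp(-r*dt) * [p * V(k+1, i) + (1-p) * V(k+1, i+1)].
  V(1,0) = exp(-r*dt) * [p*25.734391 + (1-p)*4.640000] = 14.813100
  V(1,1) = exp(-r*dt) * [p*4.640000 + (1-p)*0.000000] = 2.240261
  V(0,0) = exp(-r*dt) * [p*14.813100 + (1-p)*2.240261] = 8.305020


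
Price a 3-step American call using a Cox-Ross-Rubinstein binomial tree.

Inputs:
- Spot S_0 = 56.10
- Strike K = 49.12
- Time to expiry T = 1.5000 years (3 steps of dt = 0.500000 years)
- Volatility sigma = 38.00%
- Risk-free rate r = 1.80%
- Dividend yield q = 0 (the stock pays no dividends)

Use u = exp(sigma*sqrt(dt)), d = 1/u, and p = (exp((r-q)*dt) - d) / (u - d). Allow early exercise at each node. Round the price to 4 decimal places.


dt = T/N = 0.500000
u = exp(sigma*sqrt(dt)) = 1.308263; d = 1/u = 0.764372
p = (exp((r-q)*dt) - d) / (u - d) = 0.449848
Discount per step: exp(-r*dt) = 0.991040
Stock lattice S(k, i) with i counting down-moves:
  k=0: S(0,0) = 56.1000
  k=1: S(1,0) = 73.3936; S(1,1) = 42.8813
  k=2: S(2,0) = 96.0181; S(2,1) = 56.1000; S(2,2) = 32.7772
  k=3: S(3,0) = 125.6170; S(3,1) = 73.3936; S(3,2) = 42.8813; S(3,3) = 25.0540
Terminal payoffs V(N, i) = max(S_T - K, 0):
  V(3,0) = 76.496993; V(3,1) = 24.273574; V(3,2) = 0.000000; V(3,3) = 0.000000
Backward induction: V(k, i) = exp(-r*dt) * [p * V(k+1, i) + (1-p) * V(k+1, i+1)]; then take max(V_cont, immediate exercise) for American.
  V(2,0) = exp(-r*dt) * [p*76.496993 + (1-p)*24.273574] = 47.338221; exercise = 46.898124; V(2,0) = max -> 47.338221
  V(2,1) = exp(-r*dt) * [p*24.273574 + (1-p)*0.000000] = 10.821591; exercise = 6.980000; V(2,1) = max -> 10.821591
  V(2,2) = exp(-r*dt) * [p*0.000000 + (1-p)*0.000000] = 0.000000; exercise = 0.000000; V(2,2) = max -> 0.000000
  V(1,0) = exp(-r*dt) * [p*47.338221 + (1-p)*10.821591] = 27.004396; exercise = 24.273574; V(1,0) = max -> 27.004396
  V(1,1) = exp(-r*dt) * [p*10.821591 + (1-p)*0.000000] = 4.824458; exercise = 0.000000; V(1,1) = max -> 4.824458
  V(0,0) = exp(-r*dt) * [p*27.004396 + (1-p)*4.824458] = 14.669443; exercise = 6.980000; V(0,0) = max -> 14.669443

Answer: Price = V(0,0) = 14.6694


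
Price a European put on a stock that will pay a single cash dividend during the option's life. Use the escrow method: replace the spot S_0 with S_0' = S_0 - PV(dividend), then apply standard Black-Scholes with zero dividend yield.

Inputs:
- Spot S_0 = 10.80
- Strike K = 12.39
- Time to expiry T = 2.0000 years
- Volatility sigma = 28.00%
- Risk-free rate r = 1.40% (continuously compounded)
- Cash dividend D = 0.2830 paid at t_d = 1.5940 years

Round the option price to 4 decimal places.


PV(D) = D * exp(-r * t_d) = 0.2830 * 0.97793116 = 0.27675452
S_0' = S_0 - PV(D) = 10.8000 - 0.27675452 = 10.52324548
d1 = (ln(S_0'/K) + (r + sigma^2/2)*T) / (sigma*sqrt(T)) = -0.14370185
d2 = d1 - sigma*sqrt(T) = -0.53968165
exp(-rT) = 0.97238837
N(-d1) = 0.55713205; N(-d2) = 0.70529170
P = K * exp(-rT) * N(-d2) - S_0' * N(-d1) = 12.3900 * 0.97238837 * 0.70529170 - 10.52324548 * 0.55713205 = 2.6344

Answer: Price = 2.6344


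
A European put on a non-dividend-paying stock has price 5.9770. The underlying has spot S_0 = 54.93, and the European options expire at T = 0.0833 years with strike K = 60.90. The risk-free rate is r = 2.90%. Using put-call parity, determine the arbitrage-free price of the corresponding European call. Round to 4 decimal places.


Put-call parity: C - P = S_0 * exp(-qT) - K * exp(-rT).
S_0 * exp(-qT) = 54.9300 * 1.00000000 = 54.93000000
K * exp(-rT) = 60.9000 * 0.99758722 = 60.75306142
C = P + S*exp(-qT) - K*exp(-rT)
C = 5.9770 + 54.93000000 - 60.75306142 = 0.1539

Answer: Call price = 0.1539


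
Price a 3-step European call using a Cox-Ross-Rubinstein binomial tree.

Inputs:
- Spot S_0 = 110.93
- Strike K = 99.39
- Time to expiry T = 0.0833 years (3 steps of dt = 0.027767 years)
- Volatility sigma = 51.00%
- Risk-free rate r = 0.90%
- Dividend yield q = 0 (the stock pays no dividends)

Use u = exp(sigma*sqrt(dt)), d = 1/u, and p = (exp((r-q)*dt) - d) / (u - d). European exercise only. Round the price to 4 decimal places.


dt = T/N = 0.027767
u = exp(sigma*sqrt(dt)) = 1.088699; d = 1/u = 0.918528
p = (exp((r-q)*dt) - d) / (u - d) = 0.480236
Discount per step: exp(-r*dt) = 0.999750
Stock lattice S(k, i) with i counting down-moves:
  k=0: S(0,0) = 110.9300
  k=1: S(1,0) = 120.7693; S(1,1) = 101.8923
  k=2: S(2,0) = 131.4814; S(2,1) = 110.9300; S(2,2) = 93.5909
  k=3: S(3,0) = 143.1436; S(3,1) = 120.7693; S(3,2) = 101.8923; S(3,3) = 85.9659
Terminal payoffs V(N, i) = max(S_T - K, 0):
  V(3,0) = 43.753606; V(3,1) = 21.379331; V(3,2) = 2.502300; V(3,3) = 0.000000
Backward induction: V(k, i) = exp(-r*dt) * [p * V(k+1, i) + (1-p) * V(k+1, i+1)].
  V(2,0) = exp(-r*dt) * [p*43.753606 + (1-p)*21.379331] = 32.116231
  V(2,1) = exp(-r*dt) * [p*21.379331 + (1-p)*2.502300] = 11.564834
  V(2,2) = exp(-r*dt) * [p*2.502300 + (1-p)*0.000000] = 1.201394
  V(1,0) = exp(-r*dt) * [p*32.116231 + (1-p)*11.564834] = 21.428994
  V(1,1) = exp(-r*dt) * [p*11.564834 + (1-p)*1.201394] = 6.176745
  V(0,0) = exp(-r*dt) * [p*21.428994 + (1-p)*6.176745] = 13.498046

Answer: Price = V(0,0) = 13.4980


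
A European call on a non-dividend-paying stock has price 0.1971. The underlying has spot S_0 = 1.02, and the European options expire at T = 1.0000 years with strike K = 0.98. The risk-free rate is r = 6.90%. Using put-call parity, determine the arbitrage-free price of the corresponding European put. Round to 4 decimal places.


Answer: Put price = 0.0918

Derivation:
Put-call parity: C - P = S_0 * exp(-qT) - K * exp(-rT).
S_0 * exp(-qT) = 1.0200 * 1.00000000 = 1.02000000
K * exp(-rT) = 0.9800 * 0.93332668 = 0.91466015
P = C - S*exp(-qT) + K*exp(-rT)
P = 0.1971 - 1.02000000 + 0.91466015 = 0.0918


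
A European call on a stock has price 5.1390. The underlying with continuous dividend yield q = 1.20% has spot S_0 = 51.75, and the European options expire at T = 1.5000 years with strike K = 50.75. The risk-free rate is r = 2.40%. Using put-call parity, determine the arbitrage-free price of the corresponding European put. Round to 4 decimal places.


Put-call parity: C - P = S_0 * exp(-qT) - K * exp(-rT).
S_0 * exp(-qT) = 51.7500 * 0.98216103 = 50.82683342
K * exp(-rT) = 50.7500 * 0.96464029 = 48.95549489
P = C - S*exp(-qT) + K*exp(-rT)
P = 5.1390 - 50.82683342 + 48.95549489 = 3.2677

Answer: Put price = 3.2677


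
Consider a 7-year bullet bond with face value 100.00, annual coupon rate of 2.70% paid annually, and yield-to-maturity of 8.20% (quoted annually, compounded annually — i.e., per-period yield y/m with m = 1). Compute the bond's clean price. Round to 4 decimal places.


Answer: Price = 71.5598

Derivation:
Coupon per period c = face * coupon_rate / m = 2.700000
Periods per year m = 1; per-period yield y/m = 0.082000
Number of cashflows N = 7
Cashflows (t years, CF_t, discount factor 1/(1+y/m)^(m*t), PV):
  t = 1.0000: CF_t = 2.700000, DF = 0.924214, PV = 2.495379
  t = 2.0000: CF_t = 2.700000, DF = 0.854172, PV = 2.306265
  t = 3.0000: CF_t = 2.700000, DF = 0.789438, PV = 2.131484
  t = 4.0000: CF_t = 2.700000, DF = 0.729610, PV = 1.969948
  t = 5.0000: CF_t = 2.700000, DF = 0.674316, PV = 1.820654
  t = 6.0000: CF_t = 2.700000, DF = 0.623213, PV = 1.682675
  t = 7.0000: CF_t = 102.700000, DF = 0.575982, PV = 59.153387
Price P = sum_t PV_t = 71.559792


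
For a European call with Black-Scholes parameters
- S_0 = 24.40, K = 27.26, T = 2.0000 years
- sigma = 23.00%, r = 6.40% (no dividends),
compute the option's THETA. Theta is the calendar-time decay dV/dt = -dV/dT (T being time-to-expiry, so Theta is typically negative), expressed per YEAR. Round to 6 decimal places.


d1 = 0.2153991937; d2 = -0.1098699257
phi(d1) = 0.3897939786; exp(-qT) = 1.0000000000; exp(-rT) = 0.8798533791
Theta = -S*exp(-qT)*phi(d1)*sigma/(2*sqrt(T)) - r*K*exp(-rT)*N(d2) + q*S*exp(-qT)*N(d1)
N(d1) = 0.5852719507; N(d2) = 0.4562562670; sqrt(T) = 1.4142135624
Term 1 = -24.4000 * 1.0000000000 * 0.3897939786 * 0.2300 / (2 * 1.4142135624) = -0.7734064593
Term 2 = -0.0640 * 27.2600 * 0.8798533791 * 0.4562562670 = -0.7003658710
Term 3 = 0 (no dividend yield, q = 0)
Theta = -0.7734064593 + (-0.7003658710) + (0.0000000000) = -1.473772

Answer: Theta = -1.473772


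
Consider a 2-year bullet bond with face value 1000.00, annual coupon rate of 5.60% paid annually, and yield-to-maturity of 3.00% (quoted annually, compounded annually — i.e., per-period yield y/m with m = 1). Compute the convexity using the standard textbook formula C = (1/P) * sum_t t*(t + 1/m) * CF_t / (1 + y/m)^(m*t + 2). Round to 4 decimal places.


Answer: Convexity = 5.4603

Derivation:
Coupon per period c = face * coupon_rate / m = 56.000000
Periods per year m = 1; per-period yield y/m = 0.030000
Number of cashflows N = 2
Cashflows (t years, CF_t, discount factor 1/(1+y/m)^(m*t), PV):
  t = 1.0000: CF_t = 56.000000, DF = 0.970874, PV = 54.368932
  t = 2.0000: CF_t = 1056.000000, DF = 0.942596, PV = 995.381280
Price P = sum_t PV_t = 1049.750212
Convexity numerator sum_t t*(t + 1/m) * CF_t / (1+y/m)^(m*t + 2):
  t = 1.0000: term = 102.495866
  t = 2.0000: term = 5629.453936
Convexity = (1/P) * sum = 5731.949801 / 1049.750212 = 5.460299


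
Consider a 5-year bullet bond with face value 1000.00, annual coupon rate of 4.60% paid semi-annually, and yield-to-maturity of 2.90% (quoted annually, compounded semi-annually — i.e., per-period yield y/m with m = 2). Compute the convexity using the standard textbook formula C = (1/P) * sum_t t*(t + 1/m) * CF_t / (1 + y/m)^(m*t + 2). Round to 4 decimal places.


Coupon per period c = face * coupon_rate / m = 23.000000
Periods per year m = 2; per-period yield y/m = 0.014500
Number of cashflows N = 10
Cashflows (t years, CF_t, discount factor 1/(1+y/m)^(m*t), PV):
  t = 0.5000: CF_t = 23.000000, DF = 0.985707, PV = 22.671267
  t = 1.0000: CF_t = 23.000000, DF = 0.971619, PV = 22.347232
  t = 1.5000: CF_t = 23.000000, DF = 0.957732, PV = 22.027828
  t = 2.0000: CF_t = 23.000000, DF = 0.944043, PV = 21.712990
  t = 2.5000: CF_t = 23.000000, DF = 0.930550, PV = 21.402651
  t = 3.0000: CF_t = 23.000000, DF = 0.917250, PV = 21.096749
  t = 3.5000: CF_t = 23.000000, DF = 0.904140, PV = 20.795218
  t = 4.0000: CF_t = 23.000000, DF = 0.891217, PV = 20.497997
  t = 4.5000: CF_t = 23.000000, DF = 0.878479, PV = 20.205024
  t = 5.0000: CF_t = 1023.000000, DF = 0.865923, PV = 885.839660
Price P = sum_t PV_t = 1078.596615
Convexity numerator sum_t t*(t + 1/m) * CF_t / (1+y/m)^(m*t + 2):
  t = 0.5000: term = 11.013914
  t = 1.0000: term = 32.569485
  t = 1.5000: term = 64.207954
  t = 2.0000: term = 105.483743
  t = 2.5000: term = 155.964135
  t = 3.0000: term = 215.228968
  t = 3.5000: term = 282.870338
  t = 4.0000: term = 358.492296
  t = 4.5000: term = 441.710567
  t = 5.0000: term = 23669.207180
Convexity = (1/P) * sum = 25336.748581 / 1078.596615 = 23.490477

Answer: Convexity = 23.4905


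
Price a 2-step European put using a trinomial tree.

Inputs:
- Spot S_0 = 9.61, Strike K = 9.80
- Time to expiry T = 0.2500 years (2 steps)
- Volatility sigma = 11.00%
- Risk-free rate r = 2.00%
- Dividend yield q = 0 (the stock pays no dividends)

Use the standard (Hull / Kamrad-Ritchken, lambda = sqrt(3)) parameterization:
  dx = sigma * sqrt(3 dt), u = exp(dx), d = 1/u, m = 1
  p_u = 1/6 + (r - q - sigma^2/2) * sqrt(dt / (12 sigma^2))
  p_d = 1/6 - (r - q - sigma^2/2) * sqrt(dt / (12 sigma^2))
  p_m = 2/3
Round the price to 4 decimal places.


dt = T/N = 0.125000; dx = sigma*sqrt(3*dt) = 0.067361
u = exp(dx) = 1.069682; d = 1/u = 0.934858
p_u = 0.179610, p_m = 0.666667, p_d = 0.153723
Discount per step: exp(-r*dt) = 0.997503
Stock lattice S(k, j) with j the centered position index:
  k=0: S(0,+0) = 9.6100
  k=1: S(1,-1) = 8.9840; S(1,+0) = 9.6100; S(1,+1) = 10.2796
  k=2: S(2,-2) = 8.3987; S(2,-1) = 8.9840; S(2,+0) = 9.6100; S(2,+1) = 10.2796; S(2,+2) = 10.9959
Terminal payoffs V(N, j) = max(K - S_T, 0):
  V(2,-2) = 1.401255; V(2,-1) = 0.816018; V(2,+0) = 0.190000; V(2,+1) = 0.000000; V(2,+2) = 0.000000
Backward induction: V(k, j) = exp(-r*dt) * [p_u * V(k+1, j+1) + p_m * V(k+1, j) + p_d * V(k+1, j-1)]
  V(1,-1) = exp(-r*dt) * [p_u*0.190000 + p_m*0.816018 + p_d*1.401255] = 0.791562
  V(1,+0) = exp(-r*dt) * [p_u*0.000000 + p_m*0.190000 + p_d*0.816018] = 0.251478
  V(1,+1) = exp(-r*dt) * [p_u*0.000000 + p_m*0.000000 + p_d*0.190000] = 0.029135
  V(0,+0) = exp(-r*dt) * [p_u*0.029135 + p_m*0.251478 + p_d*0.791562] = 0.293831

Answer: Price = V(0,0) = 0.2938


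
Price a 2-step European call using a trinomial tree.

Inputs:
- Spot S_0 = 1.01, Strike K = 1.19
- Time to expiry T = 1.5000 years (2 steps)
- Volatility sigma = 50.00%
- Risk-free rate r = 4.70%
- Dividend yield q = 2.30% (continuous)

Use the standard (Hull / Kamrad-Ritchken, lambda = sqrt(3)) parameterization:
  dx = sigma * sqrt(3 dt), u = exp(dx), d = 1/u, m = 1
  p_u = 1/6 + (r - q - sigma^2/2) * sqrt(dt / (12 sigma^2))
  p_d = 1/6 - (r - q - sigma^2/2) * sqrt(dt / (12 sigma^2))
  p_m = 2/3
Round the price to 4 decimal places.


dt = T/N = 0.750000; dx = sigma*sqrt(3*dt) = 0.750000
u = exp(dx) = 2.117000; d = 1/u = 0.472367
p_u = 0.116167, p_m = 0.666667, p_d = 0.217167
Discount per step: exp(-r*dt) = 0.965364
Stock lattice S(k, j) with j the centered position index:
  k=0: S(0,+0) = 1.0100
  k=1: S(1,-1) = 0.4771; S(1,+0) = 1.0100; S(1,+1) = 2.1382
  k=2: S(2,-2) = 0.2254; S(2,-1) = 0.4771; S(2,+0) = 1.0100; S(2,+1) = 2.1382; S(2,+2) = 4.5265
Terminal payoffs V(N, j) = max(S_T - K, 0):
  V(2,-2) = 0.000000; V(2,-1) = 0.000000; V(2,+0) = 0.000000; V(2,+1) = 0.948170; V(2,+2) = 3.336506
Backward induction: V(k, j) = exp(-r*dt) * [p_u * V(k+1, j+1) + p_m * V(k+1, j) + p_d * V(k+1, j-1)]
  V(1,-1) = exp(-r*dt) * [p_u*0.000000 + p_m*0.000000 + p_d*0.000000] = 0.000000
  V(1,+0) = exp(-r*dt) * [p_u*0.948170 + p_m*0.000000 + p_d*0.000000] = 0.106331
  V(1,+1) = exp(-r*dt) * [p_u*3.336506 + p_m*0.948170 + p_d*0.000000] = 0.984386
  V(0,+0) = exp(-r*dt) * [p_u*0.984386 + p_m*0.106331 + p_d*0.000000] = 0.178824

Answer: Price = V(0,0) = 0.1788


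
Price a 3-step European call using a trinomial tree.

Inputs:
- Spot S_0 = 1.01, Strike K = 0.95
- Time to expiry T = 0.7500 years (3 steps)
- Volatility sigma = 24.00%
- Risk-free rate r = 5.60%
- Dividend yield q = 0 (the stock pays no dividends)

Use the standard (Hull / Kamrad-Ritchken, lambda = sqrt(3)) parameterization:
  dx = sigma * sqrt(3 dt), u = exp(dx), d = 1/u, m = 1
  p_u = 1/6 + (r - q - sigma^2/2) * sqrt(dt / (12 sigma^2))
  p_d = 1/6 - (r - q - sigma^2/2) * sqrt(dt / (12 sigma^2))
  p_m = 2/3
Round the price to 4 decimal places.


dt = T/N = 0.250000; dx = sigma*sqrt(3*dt) = 0.207846
u = exp(dx) = 1.231024; d = 1/u = 0.812332
p_u = 0.183025, p_m = 0.666667, p_d = 0.150308
Discount per step: exp(-r*dt) = 0.986098
Stock lattice S(k, j) with j the centered position index:
  k=0: S(0,+0) = 1.0100
  k=1: S(1,-1) = 0.8205; S(1,+0) = 1.0100; S(1,+1) = 1.2433
  k=2: S(2,-2) = 0.6665; S(2,-1) = 0.8205; S(2,+0) = 1.0100; S(2,+1) = 1.2433; S(2,+2) = 1.5306
  k=3: S(3,-3) = 0.5414; S(3,-2) = 0.6665; S(3,-1) = 0.8205; S(3,+0) = 1.0100; S(3,+1) = 1.2433; S(3,+2) = 1.5306; S(3,+3) = 1.8842
Terminal payoffs V(N, j) = max(S_T - K, 0):
  V(3,-3) = 0.000000; V(3,-2) = 0.000000; V(3,-1) = 0.000000; V(3,+0) = 0.060000; V(3,+1) = 0.293334; V(3,+2) = 0.580574; V(3,+3) = 0.934172
Backward induction: V(k, j) = exp(-r*dt) * [p_u * V(k+1, j+1) + p_m * V(k+1, j) + p_d * V(k+1, j-1)]
  V(2,-2) = exp(-r*dt) * [p_u*0.000000 + p_m*0.000000 + p_d*0.000000] = 0.000000
  V(2,-1) = exp(-r*dt) * [p_u*0.060000 + p_m*0.000000 + p_d*0.000000] = 0.010829
  V(2,+0) = exp(-r*dt) * [p_u*0.293334 + p_m*0.060000 + p_d*0.000000] = 0.092385
  V(2,+1) = exp(-r*dt) * [p_u*0.580574 + p_m*0.293334 + p_d*0.060000] = 0.306513
  V(2,+2) = exp(-r*dt) * [p_u*0.934172 + p_m*0.580574 + p_d*0.293334] = 0.593745
  V(1,-1) = exp(-r*dt) * [p_u*0.092385 + p_m*0.010829 + p_d*0.000000] = 0.023793
  V(1,+0) = exp(-r*dt) * [p_u*0.306513 + p_m*0.092385 + p_d*0.010829] = 0.117658
  V(1,+1) = exp(-r*dt) * [p_u*0.593745 + p_m*0.306513 + p_d*0.092385] = 0.322353
  V(0,+0) = exp(-r*dt) * [p_u*0.322353 + p_m*0.117658 + p_d*0.023793] = 0.139053

Answer: Price = V(0,0) = 0.1391


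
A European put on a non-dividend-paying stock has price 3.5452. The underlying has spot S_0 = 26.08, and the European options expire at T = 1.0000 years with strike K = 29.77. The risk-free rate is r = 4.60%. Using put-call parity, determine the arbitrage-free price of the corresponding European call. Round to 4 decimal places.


Put-call parity: C - P = S_0 * exp(-qT) - K * exp(-rT).
S_0 * exp(-qT) = 26.0800 * 1.00000000 = 26.08000000
K * exp(-rT) = 29.7700 * 0.95504196 = 28.43159921
C = P + S*exp(-qT) - K*exp(-rT)
C = 3.5452 + 26.08000000 - 28.43159921 = 1.1936

Answer: Call price = 1.1936


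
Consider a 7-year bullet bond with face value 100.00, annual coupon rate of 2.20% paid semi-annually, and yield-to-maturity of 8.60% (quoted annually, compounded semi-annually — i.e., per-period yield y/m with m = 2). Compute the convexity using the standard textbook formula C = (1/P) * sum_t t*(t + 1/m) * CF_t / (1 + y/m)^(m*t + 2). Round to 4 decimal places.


Coupon per period c = face * coupon_rate / m = 1.100000
Periods per year m = 2; per-period yield y/m = 0.043000
Number of cashflows N = 14
Cashflows (t years, CF_t, discount factor 1/(1+y/m)^(m*t), PV):
  t = 0.5000: CF_t = 1.100000, DF = 0.958773, PV = 1.054650
  t = 1.0000: CF_t = 1.100000, DF = 0.919245, PV = 1.011170
  t = 1.5000: CF_t = 1.100000, DF = 0.881347, PV = 0.969482
  t = 2.0000: CF_t = 1.100000, DF = 0.845012, PV = 0.929513
  t = 2.5000: CF_t = 1.100000, DF = 0.810174, PV = 0.891192
  t = 3.0000: CF_t = 1.100000, DF = 0.776773, PV = 0.854450
  t = 3.5000: CF_t = 1.100000, DF = 0.744749, PV = 0.819224
  t = 4.0000: CF_t = 1.100000, DF = 0.714045, PV = 0.785449
  t = 4.5000: CF_t = 1.100000, DF = 0.684607, PV = 0.753068
  t = 5.0000: CF_t = 1.100000, DF = 0.656382, PV = 0.722021
  t = 5.5000: CF_t = 1.100000, DF = 0.629322, PV = 0.692254
  t = 6.0000: CF_t = 1.100000, DF = 0.603376, PV = 0.663714
  t = 6.5000: CF_t = 1.100000, DF = 0.578501, PV = 0.636351
  t = 7.0000: CF_t = 101.100000, DF = 0.554651, PV = 56.075201
Price P = sum_t PV_t = 66.857738
Convexity numerator sum_t t*(t + 1/m) * CF_t / (1+y/m)^(m*t + 2):
  t = 0.5000: term = 0.484741
  t = 1.0000: term = 1.394269
  t = 1.5000: term = 2.673575
  t = 2.0000: term = 4.272252
  t = 2.5000: term = 6.144178
  t = 3.0000: term = 8.247219
  t = 3.5000: term = 10.542945
  t = 4.0000: term = 12.996371
  t = 4.5000: term = 15.575708
  t = 5.0000: term = 18.252135
  t = 5.5000: term = 20.999580
  t = 6.0000: term = 23.794521
  t = 6.5000: term = 26.615796
  t = 7.0000: term = 2706.210185
Convexity = (1/P) * sum = 2858.203477 / 66.857738 = 42.750526

Answer: Convexity = 42.7505


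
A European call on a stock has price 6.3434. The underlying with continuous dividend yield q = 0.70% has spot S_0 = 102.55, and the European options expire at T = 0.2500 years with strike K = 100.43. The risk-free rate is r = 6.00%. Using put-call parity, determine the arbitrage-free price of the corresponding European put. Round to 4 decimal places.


Answer: Put price = 2.9075

Derivation:
Put-call parity: C - P = S_0 * exp(-qT) - K * exp(-rT).
S_0 * exp(-qT) = 102.5500 * 0.99825153 = 102.37069444
K * exp(-rT) = 100.4300 * 0.98511194 = 98.93479209
P = C - S*exp(-qT) + K*exp(-rT)
P = 6.3434 - 102.37069444 + 98.93479209 = 2.9075
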